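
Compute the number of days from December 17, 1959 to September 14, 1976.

6116

From December 17, 1959 to December 17, 1975: 16 years, of which 4 contain a Feb 29 — 12×365 + 4×366 = 5844 days.
December 1975: 31 − 17 = 14 days remain.
Then January (31), February 1976 (29), March (31), April (30), May (31), June (30), July (31), August (31): 31 + 29 + 31 + 30 + 31 + 30 + 31 + 31 = 244 days.
September 1–14, 1976: 14 days.
Residual: 272 days.
Total: 6116 days.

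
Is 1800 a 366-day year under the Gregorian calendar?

1800 is not a leap year (divisible by 100 but not 400).

No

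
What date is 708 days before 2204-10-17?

2202-11-09

Count 708 days before October 17, 2204:
November 2202: 30 − 9 = 21 days remain.
Then 22 full months totalling 670 days.
October 1–17, 2204: 17 days.
Total: 21 + 670 + 17 = 708 days.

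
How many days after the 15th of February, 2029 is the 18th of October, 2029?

February 2029: 28 − 15 = 13 days remain (2029 is not a leap year, so February has 28 days).
Then March (31), April (30), May (31), June (30), July (31), August (31), September (30): 31 + 30 + 31 + 30 + 31 + 31 + 30 = 214 days.
October 1–18, 2029: 18 days.
Total: 13 + 214 + 18 = 245 days.

245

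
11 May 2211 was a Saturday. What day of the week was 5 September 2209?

Count forward from the earlier date (September 5, 2209) to the later (May 11, 2211):
September 5, 2209 → September 5, 2210: 365 days.
September 2210: 30 − 5 = 25 days remain.
Then October (31), November (30), December (31), January (31), February 2211 (28), March (31), April (30): 31 + 30 + 31 + 31 + 28 + 31 + 30 = 212 days.
May 1–11, 2211: 11 days.
Residual: 248 days.
Total: 613 days.
613 mod 7 = 4, so 4 days before Saturday is Tuesday.

Tuesday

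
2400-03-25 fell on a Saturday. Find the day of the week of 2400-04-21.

Friday

March 2400: 31 − 25 = 6 days remain.
April 1–21, 2400: 21 days.
Total: 6 + 21 = 27 days.
27 mod 7 = 6, so 6 days after Saturday is Friday.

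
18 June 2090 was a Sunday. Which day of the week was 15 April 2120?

Monday

From June 18, 2090 to June 18, 2119: 29 years, of which 6 contain a Feb 29 — 23×365 + 6×366 = 10591 days.
(2100 is not a leap year (divisible by 100 but not 400).)
June 2119: 30 − 18 = 12 days remain.
Then 9 full months totalling 275 days.
April 1–15, 2120: 15 days.
Residual: 302 days.
Total: 10893 days.
10893 mod 7 = 1, so 1 day after Sunday is Monday.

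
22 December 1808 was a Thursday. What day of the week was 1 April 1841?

From December 22, 1808 to December 22, 1840: 32 years, of which 8 contain a Feb 29 — 24×365 + 8×366 = 11688 days.
December 1840: 31 − 22 = 9 days remain.
Then January (31), February 1841 (28), March (31): 31 + 28 + 31 = 90 days.
April 1, 1841: 1 day.
Residual: 100 days.
Total: 11788 days.
11788 is a multiple of 7, so 1 April 1841 falls on the same weekday: Thursday.

Thursday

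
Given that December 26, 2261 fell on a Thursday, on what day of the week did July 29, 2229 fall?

Count forward from the earlier date (July 29, 2229) to the later (December 26, 2261):
From July 29, 2229 to July 29, 2261: 32 years, of which 8 contain a Feb 29 — 24×365 + 8×366 = 11688 days.
July 2261: 31 − 29 = 2 days remain.
Then August (31), September (30), October (31), November (30): 31 + 30 + 31 + 30 = 122 days.
December 1–26, 2261: 26 days.
Residual: 150 days.
Total: 11838 days.
11838 mod 7 = 1, so 1 day before Thursday is Wednesday.

Wednesday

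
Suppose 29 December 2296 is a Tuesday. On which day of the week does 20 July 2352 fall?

Sunday

From December 29, 2296 to December 29, 2351: 55 years, of which 12 contain a Feb 29 — 43×365 + 12×366 = 20087 days.
(2300 is not a leap year (divisible by 100 but not 400).)
December 2351: 31 − 29 = 2 days remain.
Then January (31), February 2352 (29), March (31), April (30), May (31), June (30): 31 + 29 + 31 + 30 + 31 + 30 = 182 days.
July 1–20, 2352: 20 days.
Residual: 204 days.
Total: 20291 days.
20291 mod 7 = 5, so 5 days after Tuesday is Sunday.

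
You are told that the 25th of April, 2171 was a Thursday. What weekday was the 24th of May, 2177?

Saturday

Day-of-year of April 25, 2171: 115.
Day-of-year of May 24, 2177: 144.
2171 has 365 days, so 365 − 115 = 250 days remain in 2171.
Full years: 2172: 366; 2173: 365; 2174: 365; 2175: 365; 2176: 366. Sum = 1827.
Total: 250 + 1827 + 144 = 2221 days.
2221 mod 7 = 2, so 2 days after Thursday is Saturday.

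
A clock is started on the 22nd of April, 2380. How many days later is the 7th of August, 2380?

107

April 2380: 30 − 22 = 8 days remain.
Then May (31), June (30), July (31): 31 + 30 + 31 = 92 days.
August 1–7, 2380: 7 days.
Total: 8 + 92 + 7 = 107 days.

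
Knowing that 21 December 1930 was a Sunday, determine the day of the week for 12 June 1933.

December 21, 1930 → December 21, 1931: 365 days.
December 21, 1931 → December 21, 1932: 366 days (1932 is a leap year).
December 1932: 31 − 21 = 10 days remain.
Then January (31), February 1933 (28), March (31), April (30), May (31): 31 + 28 + 31 + 30 + 31 = 151 days.
June 1–12, 1933: 12 days.
Residual: 173 days.
Total: 904 days.
904 mod 7 = 1, so 1 day after Sunday is Monday.

Monday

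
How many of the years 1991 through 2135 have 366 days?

35

Years divisible by 4: 1992, 1996, …, 2132 — 36 in all.
Of these, 2100 is divisible by 100 but not 400, so not leap.
2000 is divisible by 400, so still leap.
Leap years: 36 − 1 = 35.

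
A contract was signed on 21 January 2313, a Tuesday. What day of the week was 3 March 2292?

Count forward from the earlier date (March 3, 2292) to the later (January 21, 2313):
Day-of-year of March 3, 2292: 63.
Day-of-year of January 21, 2313: 21.
2292 has 366 days, so 366 − 63 = 303 days remain in 2292.
Full years 2293–2312: 16 common + 4 leap = 16×365 + 4×366 = 7304 days.
Total: 303 + 7304 + 21 = 7628 days.
7628 mod 7 = 5, so 5 days before Tuesday is Thursday.

Thursday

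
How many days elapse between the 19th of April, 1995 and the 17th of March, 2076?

29553

From April 19, 1995 to April 19, 2075: 80 years, of which 20 contain a Feb 29 — 60×365 + 20×366 = 29220 days.
(2000 is a leap year (divisible by 400).)
April 2075: 30 − 19 = 11 days remain.
Then 10 full months totalling 305 days.
March 1–17, 2076: 17 days.
Residual: 333 days.
Total: 29553 days.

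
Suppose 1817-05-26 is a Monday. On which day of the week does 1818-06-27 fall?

Saturday

May 1817: 31 − 26 = 5 days remain.
Then 12 full months totalling 365 days.
June 1–27, 1818: 27 days.
Total: 5 + 365 + 27 = 397 days.
397 mod 7 = 5, so 5 days after Monday is Saturday.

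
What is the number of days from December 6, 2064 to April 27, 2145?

From December 6, 2064 to December 6, 2144: 80 years, of which 19 contain a Feb 29 — 61×365 + 19×366 = 29219 days.
(2100 is not a leap year (divisible by 100 but not 400).)
December 2144: 31 − 6 = 25 days remain.
Then January (31), February 2145 (28), March (31): 31 + 28 + 31 = 90 days.
April 1–27, 2145: 27 days.
Residual: 142 days.
Total: 29361 days.

29361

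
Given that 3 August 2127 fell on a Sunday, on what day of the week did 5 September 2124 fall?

Count forward from the earlier date (September 5, 2124) to the later (August 3, 2127):
September 5, 2124 → September 5, 2125: 365 days.
September 5, 2125 → September 5, 2126: 365 days.
September 2126: 30 − 5 = 25 days remain.
Then 10 full months totalling 304 days.
August 1–3, 2127: 3 days.
Residual: 332 days.
Total: 1062 days.
1062 mod 7 = 5, so 5 days before Sunday is Tuesday.

Tuesday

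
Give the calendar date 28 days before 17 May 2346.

19 April 2346

Count 28 days before May 17, 2346:
April 2346: 30 − 19 = 11 days remain.
May 1–17, 2346: 17 days.
Total: 11 + 17 = 28 days.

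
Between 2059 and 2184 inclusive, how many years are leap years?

31

Years divisible by 4: 2060, 2064, …, 2184 — 32 in all.
Of these, 2100 is divisible by 100 but not 400, so not leap.
Leap years: 32 − 1 = 31.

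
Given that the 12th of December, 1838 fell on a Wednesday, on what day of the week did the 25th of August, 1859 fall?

Day-of-year of December 12, 1838: 346.
Day-of-year of August 25, 1859: 237.
1838 has 365 days, so 365 − 346 = 19 days remain in 1838.
Full years 1839–1858: 15 common + 5 leap = 15×365 + 5×366 = 7305 days.
Total: 19 + 7305 + 237 = 7561 days.
7561 mod 7 = 1, so 1 day after Wednesday is Thursday.

Thursday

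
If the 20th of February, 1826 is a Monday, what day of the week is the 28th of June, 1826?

February 1826: 28 − 20 = 8 days remain (1826 is not a leap year, so February has 28 days).
Then March (31), April (30), May (31): 31 + 30 + 31 = 92 days.
June 1–28, 1826: 28 days.
Total: 8 + 92 + 28 = 128 days.
128 mod 7 = 2, so 2 days after Monday is Wednesday.

Wednesday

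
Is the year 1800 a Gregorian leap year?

No

1800 is not a leap year (divisible by 100 but not 400).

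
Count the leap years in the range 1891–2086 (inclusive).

Years divisible by 4: 1892, 1896, …, 2084 — 49 in all.
Of these, 1900 is divisible by 100 but not 400, so not leap.
2000 is divisible by 400, so still leap.
Leap years: 49 − 1 = 48.

48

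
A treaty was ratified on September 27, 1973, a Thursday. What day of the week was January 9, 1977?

Sunday

September 27, 1973 → September 27, 1974: 365 days.
September 27, 1974 → September 27, 1975: 365 days.
September 27, 1975 → September 27, 1976: 366 days (1976 is a leap year).
September 1976: 30 − 27 = 3 days remain.
Then October (31), November (30), December (31): 31 + 30 + 31 = 92 days.
January 1–9, 1977: 9 days.
Residual: 104 days.
Total: 1200 days.
1200 mod 7 = 3, so 3 days after Thursday is Sunday.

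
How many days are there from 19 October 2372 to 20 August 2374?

670

Day-of-year of October 19, 2372: 293.
Day-of-year of August 20, 2374: 232.
2372 has 366 days, so 366 − 293 = 73 days remain in 2372.
Full years: 2373: 365. Sum = 365.
Total: 73 + 365 + 232 = 670 days.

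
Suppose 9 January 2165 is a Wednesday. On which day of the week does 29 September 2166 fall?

Monday

January 2165: 31 − 9 = 22 days remain.
Then 19 full months totalling 577 days.
September 1–29, 2166: 29 days.
Total: 22 + 577 + 29 = 628 days.
628 mod 7 = 5, so 5 days after Wednesday is Monday.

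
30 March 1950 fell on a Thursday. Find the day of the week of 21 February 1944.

Monday

Count forward from the earlier date (February 21, 1944) to the later (March 30, 1950):
Day-of-year of February 21, 1944: 52.
Day-of-year of March 30, 1950: 89.
1944 has 366 days, so 366 − 52 = 314 days remain in 1944.
Full years: 1945: 365; 1946: 365; 1947: 365; 1948: 366; 1949: 365. Sum = 1826.
Total: 314 + 1826 + 89 = 2229 days.
2229 mod 7 = 3, so 3 days before Thursday is Monday.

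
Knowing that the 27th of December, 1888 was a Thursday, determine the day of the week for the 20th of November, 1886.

Saturday

Count forward from the earlier date (November 20, 1886) to the later (December 27, 1888):
November 20, 1886 → November 20, 1887: 365 days.
November 20, 1887 → November 20, 1888: 366 days (1888 is a leap year).
November 1888: 30 − 20 = 10 days remain.
December 1–27, 1888: 27 days.
Residual: 37 days.
Total: 768 days.
768 mod 7 = 5, so 5 days before Thursday is Saturday.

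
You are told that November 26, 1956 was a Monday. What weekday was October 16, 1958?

November 1956: 30 − 26 = 4 days remain.
Then 22 full months totalling 669 days.
October 1–16, 1958: 16 days.
Total: 4 + 669 + 16 = 689 days.
689 mod 7 = 3, so 3 days after Monday is Thursday.

Thursday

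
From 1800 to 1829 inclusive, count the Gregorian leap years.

7

Years divisible by 4 in [1800, 1829]: 1800, 1804, 1808, 1812, 1816, 1820, 1824, 1828.
Of these, 1800 is divisible by 100 but not 400, so not leap.
Leap years: 8 − 1 = 7.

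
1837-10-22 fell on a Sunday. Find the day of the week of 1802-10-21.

Thursday

Count forward from the earlier date (October 21, 1802) to the later (October 22, 1837):
Day-of-year of October 21, 1802: 294.
Day-of-year of October 22, 1837: 295.
1802 has 365 days, so 365 − 294 = 71 days remain in 1802.
Full years 1803–1836: 25 common + 9 leap = 25×365 + 9×366 = 12419 days.
Total: 71 + 12419 + 295 = 12785 days.
12785 mod 7 = 3, so 3 days before Sunday is Thursday.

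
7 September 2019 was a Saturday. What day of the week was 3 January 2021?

Day-of-year of September 7, 2019: 250.
Day-of-year of January 3, 2021: 3.
2019 has 365 days, so 365 − 250 = 115 days remain in 2019.
Full years: 2020: 366. Sum = 366.
Total: 115 + 366 + 3 = 484 days.
484 mod 7 = 1, so 1 day after Saturday is Sunday.

Sunday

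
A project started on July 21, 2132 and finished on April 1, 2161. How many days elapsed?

From July 21, 2132 to July 21, 2160: 28 years, of which 7 contain a Feb 29 — 21×365 + 7×366 = 10227 days.
July 2160: 31 − 21 = 10 days remain.
Then August (31), September (30), October (31), November (30), December (31), January (31), February 2161 (28), March (31): 31 + 30 + 31 + 30 + 31 + 31 + 28 + 31 = 243 days.
April 1, 2161: 1 day.
Residual: 254 days.
Total: 10481 days.

10481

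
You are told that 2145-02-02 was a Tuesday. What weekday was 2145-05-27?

Thursday

February 2145: 28 − 2 = 26 days remain (2145 is not a leap year, so February has 28 days).
Then March (31), April (30): 31 + 30 = 61 days.
May 1–27, 2145: 27 days.
Total: 26 + 61 + 27 = 114 days.
114 mod 7 = 2, so 2 days after Tuesday is Thursday.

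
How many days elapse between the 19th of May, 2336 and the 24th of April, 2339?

1070

Day-of-year of May 19, 2336: 140.
Day-of-year of April 24, 2339: 114.
2336 has 366 days, so 366 − 140 = 226 days remain in 2336.
Full years: 2337: 365; 2338: 365. Sum = 730.
Total: 226 + 730 + 114 = 1070 days.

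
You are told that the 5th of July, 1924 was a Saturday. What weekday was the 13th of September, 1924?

Saturday

July 1924: 31 − 5 = 26 days remain.
Then August (31): 31 days.
September 1–13, 1924: 13 days.
Total: 26 + 31 + 13 = 70 days.
70 is a multiple of 7, so the 13th of September, 1924 falls on the same weekday: Saturday.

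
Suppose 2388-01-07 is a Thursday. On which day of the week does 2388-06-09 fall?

Thursday

January 2388: 31 − 7 = 24 days remain.
Then February 2388 (29), March (31), April (30), May (31): 29 + 31 + 30 + 31 = 121 days.
June 1–9, 2388: 9 days.
Total: 24 + 121 + 9 = 154 days.
154 is a multiple of 7, so 2388-06-09 falls on the same weekday: Thursday.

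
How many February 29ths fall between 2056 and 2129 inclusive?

18

Years divisible by 4: 2056, 2060, …, 2128 — 19 in all.
Of these, 2100 is divisible by 100 but not 400, so not leap.
Leap years: 19 − 1 = 18.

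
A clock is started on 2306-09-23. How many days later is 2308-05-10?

September 2306: 30 − 23 = 7 days remain.
Then 19 full months totalling 578 days.
May 1–10, 2308: 10 days.
Total: 7 + 578 + 10 = 595 days.

595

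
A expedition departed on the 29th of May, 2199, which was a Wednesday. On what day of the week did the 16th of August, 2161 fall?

Count forward from the earlier date (August 16, 2161) to the later (May 29, 2199):
From August 16, 2161 to August 16, 2198: 37 years, of which 9 contain a Feb 29 — 28×365 + 9×366 = 13514 days.
August 2198: 31 − 16 = 15 days remain.
Then September (30), October (31), November (30), December (31), January (31), February 2199 (28), March (31), April (30): 30 + 31 + 30 + 31 + 31 + 28 + 31 + 30 = 242 days.
May 1–29, 2199: 29 days.
Residual: 286 days.
Total: 13800 days.
13800 mod 7 = 3, so 3 days before Wednesday is Sunday.

Sunday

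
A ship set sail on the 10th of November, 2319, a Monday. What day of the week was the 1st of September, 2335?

From November 10, 2319 to November 10, 2334: 15 years, of which 4 contain a Feb 29 — 11×365 + 4×366 = 5479 days.
November 2334: 30 − 10 = 20 days remain.
Then 9 full months totalling 274 days.
September 1, 2335: 1 day.
Residual: 295 days.
Total: 5774 days.
5774 mod 7 = 6, so 6 days after Monday is Sunday.

Sunday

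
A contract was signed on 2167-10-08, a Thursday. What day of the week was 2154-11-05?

Tuesday

Count forward from the earlier date (November 5, 2154) to the later (October 8, 2167):
From November 5, 2154 to November 5, 2166: 12 years, of which 3 contain a Feb 29 — 9×365 + 3×366 = 4383 days.
November 2166: 30 − 5 = 25 days remain.
Then 10 full months totalling 304 days.
October 1–8, 2167: 8 days.
Residual: 337 days.
Total: 4720 days.
4720 mod 7 = 2, so 2 days before Thursday is Tuesday.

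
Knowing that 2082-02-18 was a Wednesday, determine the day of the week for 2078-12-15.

Count forward from the earlier date (December 15, 2078) to the later (February 18, 2082):
December 15, 2078 → December 15, 2079: 365 days.
December 15, 2079 → December 15, 2080: 366 days (2080 is a leap year).
December 15, 2080 → December 15, 2081: 365 days.
December 2081: 31 − 15 = 16 days remain.
Then January (31): 31 days.
February 1–18, 2082: 18 days (2082 is not a leap year).
Residual: 65 days.
Total: 1161 days.
1161 mod 7 = 6, so 6 days before Wednesday is Thursday.

Thursday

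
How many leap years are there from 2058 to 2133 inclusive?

18

Years divisible by 4: 2060, 2064, …, 2132 — 19 in all.
Of these, 2100 is divisible by 100 but not 400, so not leap.
Leap years: 19 − 1 = 18.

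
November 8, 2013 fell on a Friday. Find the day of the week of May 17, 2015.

Sunday

Day-of-year of November 8, 2013: 312.
Day-of-year of May 17, 2015: 137.
2013 has 365 days, so 365 − 312 = 53 days remain in 2013.
Full years: 2014: 365. Sum = 365.
Total: 53 + 365 + 137 = 555 days.
555 mod 7 = 2, so 2 days after Friday is Sunday.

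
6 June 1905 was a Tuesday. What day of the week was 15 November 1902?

Count forward from the earlier date (November 15, 1902) to the later (June 6, 1905):
November 15, 1902 → November 15, 1903: 365 days.
November 15, 1903 → November 15, 1904: 366 days (1904 is a leap year).
November 1904: 30 − 15 = 15 days remain.
Then December (31), January (31), February 1905 (28), March (31), April (30), May (31): 31 + 31 + 28 + 31 + 30 + 31 = 182 days.
June 1–6, 1905: 6 days.
Residual: 203 days.
Total: 934 days.
934 mod 7 = 3, so 3 days before Tuesday is Saturday.

Saturday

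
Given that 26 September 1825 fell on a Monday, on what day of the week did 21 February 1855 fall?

Wednesday

Day-of-year of September 26, 1825: 269.
Day-of-year of February 21, 1855: 52.
1825 has 365 days, so 365 − 269 = 96 days remain in 1825.
Full years 1826–1854: 22 common + 7 leap = 22×365 + 7×366 = 10592 days.
Total: 96 + 10592 + 52 = 10740 days.
10740 mod 7 = 2, so 2 days after Monday is Wednesday.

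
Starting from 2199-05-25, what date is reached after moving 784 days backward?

2197-04-01

Count 784 days before May 25, 2199:
April 2197: 30 − 1 = 29 days remain.
Then 24 full months totalling 730 days.
May 1–25, 2199: 25 days.
Total: 29 + 730 + 25 = 784 days.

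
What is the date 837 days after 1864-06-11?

1866-09-26

Count 837 days after June 11, 1864:
Day-of-year of June 11, 1864: 163.
Day-of-year of September 26, 1866: 269.
1864 has 366 days, so 366 − 163 = 203 days remain in 1864.
Full years: 1865: 365. Sum = 365.
Total: 203 + 365 + 269 = 837 days.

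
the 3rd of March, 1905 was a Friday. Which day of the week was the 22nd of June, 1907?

Saturday

March 1905: 31 − 3 = 28 days remain.
Then 26 full months totalling 791 days.
June 1–22, 1907: 22 days.
Total: 28 + 791 + 22 = 841 days.
841 mod 7 = 1, so 1 day after Friday is Saturday.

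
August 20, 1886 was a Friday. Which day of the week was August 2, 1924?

From August 20, 1886 to August 20, 1923: 37 years, of which 8 contain a Feb 29 — 29×365 + 8×366 = 13513 days.
(1900 is not a leap year (divisible by 100 but not 400).)
August 1923: 31 − 20 = 11 days remain.
Then 11 full months totalling 335 days.
August 1–2, 1924: 2 days.
Residual: 348 days.
Total: 13861 days.
13861 mod 7 = 1, so 1 day after Friday is Saturday.

Saturday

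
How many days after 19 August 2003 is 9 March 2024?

From August 19, 2003 to August 19, 2023: 20 years, of which 5 contain a Feb 29 — 15×365 + 5×366 = 7305 days.
August 2023: 31 − 19 = 12 days remain.
Then September (30), October (31), November (30), December (31), January (31), February 2024 (29): 30 + 31 + 30 + 31 + 31 + 29 = 182 days.
March 1–9, 2024: 9 days.
Residual: 203 days.
Total: 7508 days.

7508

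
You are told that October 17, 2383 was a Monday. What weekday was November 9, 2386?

October 17, 2383 → October 17, 2384: 366 days (2384 is a leap year).
October 17, 2384 → October 17, 2385: 365 days.
October 17, 2385 → October 17, 2386: 365 days.
October 2386: 31 − 17 = 14 days remain.
November 1–9, 2386: 9 days.
Residual: 23 days.
Total: 1119 days.
1119 mod 7 = 6, so 6 days after Monday is Sunday.

Sunday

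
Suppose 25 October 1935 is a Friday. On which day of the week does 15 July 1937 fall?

October 1935: 31 − 25 = 6 days remain.
Then 20 full months totalling 608 days.
July 1–15, 1937: 15 days.
Total: 6 + 608 + 15 = 629 days.
629 mod 7 = 6, so 6 days after Friday is Thursday.

Thursday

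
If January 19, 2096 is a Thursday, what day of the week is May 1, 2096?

January 2096: 31 − 19 = 12 days remain.
Then February 2096 (29), March (31), April (30): 29 + 31 + 30 = 90 days.
May 1, 2096: 1 day.
Total: 12 + 90 + 1 = 103 days.
103 mod 7 = 5, so 5 days after Thursday is Tuesday.

Tuesday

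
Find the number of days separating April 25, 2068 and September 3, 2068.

April 2068: 30 − 25 = 5 days remain.
Then May (31), June (30), July (31), August (31): 31 + 30 + 31 + 31 = 123 days.
September 1–3, 2068: 3 days.
Total: 5 + 123 + 3 = 131 days.

131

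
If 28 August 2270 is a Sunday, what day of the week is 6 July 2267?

Count forward from the earlier date (July 6, 2267) to the later (August 28, 2270):
July 6, 2267 → July 6, 2268: 366 days (2268 is a leap year).
July 6, 2268 → July 6, 2269: 365 days.
July 6, 2269 → July 6, 2270: 365 days.
July 2270: 31 − 6 = 25 days remain.
August 1–28, 2270: 28 days.
Residual: 53 days.
Total: 1149 days.
1149 mod 7 = 1, so 1 day before Sunday is Saturday.

Saturday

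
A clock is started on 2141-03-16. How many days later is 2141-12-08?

267

March 2141: 31 − 16 = 15 days remain.
Then April (30), May (31), June (30), July (31), August (31), September (30), October (31), November (30): 30 + 31 + 30 + 31 + 31 + 30 + 31 + 30 = 244 days.
December 1–8, 2141: 8 days.
Total: 15 + 244 + 8 = 267 days.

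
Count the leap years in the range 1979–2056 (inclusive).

Years divisible by 4: 1980, 1984, …, 2056 — 20 in all.
2000 is divisible by 400, so still leap.
No century exceptions apply. Count: 20.

20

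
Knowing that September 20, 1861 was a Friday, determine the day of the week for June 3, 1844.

Monday

Count forward from the earlier date (June 3, 1844) to the later (September 20, 1861):
Day-of-year of June 3, 1844: 155.
Day-of-year of September 20, 1861: 263.
1844 has 366 days, so 366 − 155 = 211 days remain in 1844.
Full years 1845–1860: 12 common + 4 leap = 12×365 + 4×366 = 5844 days.
Total: 211 + 5844 + 263 = 6318 days.
6318 mod 7 = 4, so 4 days before Friday is Monday.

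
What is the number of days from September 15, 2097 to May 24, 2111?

4998

Day-of-year of September 15, 2097: 258.
Day-of-year of May 24, 2111: 144.
2097 has 365 days, so 365 − 258 = 107 days remain in 2097.
Full years 2098–2110: 11 common + 2 leap = 11×365 + 2×366 = 4747 days.
Total: 107 + 4747 + 144 = 4998 days.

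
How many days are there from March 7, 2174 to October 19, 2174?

226

March 2174: 31 − 7 = 24 days remain.
Then April (30), May (31), June (30), July (31), August (31), September (30): 30 + 31 + 30 + 31 + 31 + 30 = 183 days.
October 1–19, 2174: 19 days.
Total: 24 + 183 + 19 = 226 days.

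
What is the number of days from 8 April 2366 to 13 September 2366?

April 2366: 30 − 8 = 22 days remain.
Then May (31), June (30), July (31), August (31): 31 + 30 + 31 + 31 = 123 days.
September 1–13, 2366: 13 days.
Total: 22 + 123 + 13 = 158 days.

158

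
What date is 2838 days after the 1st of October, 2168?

the 9th of July, 2176

Count 2838 days after October 1, 2168:
From October 1, 2168 to October 1, 2175: 7 years, of which 1 contains a Feb 29 — 6×365 + 1×366 = 2556 days.
October 2175: 31 − 1 = 30 days remain.
Then November (30), December (31), January (31), February 2176 (29), March (31), April (30), May (31), June (30): 30 + 31 + 31 + 29 + 31 + 30 + 31 + 30 = 243 days.
July 1–9, 2176: 9 days.
Residual: 282 days.
Total: 2838 days.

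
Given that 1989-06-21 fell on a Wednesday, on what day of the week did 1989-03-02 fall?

Count forward from the earlier date (March 2, 1989) to the later (June 21, 1989):
March 1989: 31 − 2 = 29 days remain.
Then April (30), May (31): 30 + 31 = 61 days.
June 1–21, 1989: 21 days.
Total: 29 + 61 + 21 = 111 days.
111 mod 7 = 6, so 6 days before Wednesday is Thursday.

Thursday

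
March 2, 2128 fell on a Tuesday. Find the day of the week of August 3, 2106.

Count forward from the earlier date (August 3, 2106) to the later (March 2, 2128):
Day-of-year of August 3, 2106: 215.
Day-of-year of March 2, 2128: 62.
2106 has 365 days, so 365 − 215 = 150 days remain in 2106.
Full years 2107–2127: 16 common + 5 leap = 16×365 + 5×366 = 7670 days.
Total: 150 + 7670 + 62 = 7882 days.
7882 is a multiple of 7, so August 3, 2106 falls on the same weekday: Tuesday.

Tuesday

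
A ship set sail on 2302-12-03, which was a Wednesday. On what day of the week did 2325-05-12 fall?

From December 3, 2302 to December 3, 2324: 22 years, of which 6 contain a Feb 29 — 16×365 + 6×366 = 8036 days.
December 2324: 31 − 3 = 28 days remain.
Then January (31), February 2325 (28), March (31), April (30): 31 + 28 + 31 + 30 = 120 days.
May 1–12, 2325: 12 days.
Residual: 160 days.
Total: 8196 days.
8196 mod 7 = 6, so 6 days after Wednesday is Tuesday.

Tuesday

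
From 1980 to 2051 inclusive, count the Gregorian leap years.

Years divisible by 4: 1980, 1984, …, 2048 — 18 in all.
2000 is divisible by 400, so still leap.
No century exceptions apply. Count: 18.

18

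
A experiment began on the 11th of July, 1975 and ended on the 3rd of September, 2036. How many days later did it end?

22335

Day-of-year of July 11, 1975: 192.
Day-of-year of September 3, 2036: 247.
1975 has 365 days, so 365 − 192 = 173 days remain in 1975.
Full years 1976–2035: 45 common + 15 leap = 45×365 + 15×366 = 21915 days.
Total: 173 + 21915 + 247 = 22335 days.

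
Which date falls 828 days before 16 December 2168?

10 September 2166

Count 828 days before December 16, 2168:
Day-of-year of September 10, 2166: 253.
Day-of-year of December 16, 2168: 351.
2166 has 365 days, so 365 − 253 = 112 days remain in 2166.
Full years: 2167: 365. Sum = 365.
Total: 112 + 365 + 351 = 828 days.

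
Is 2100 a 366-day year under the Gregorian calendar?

2100 is not a leap year (divisible by 100 but not 400).

No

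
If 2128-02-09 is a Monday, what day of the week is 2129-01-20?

Day-of-year of February 9, 2128: 40.
Day-of-year of January 20, 2129: 20.
2128 has 366 days, so 366 − 40 = 326 days remain in 2128.
Total: 326 + 20 = 346 days.
346 mod 7 = 3, so 3 days after Monday is Thursday.

Thursday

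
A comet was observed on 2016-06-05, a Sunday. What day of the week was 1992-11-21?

Count forward from the earlier date (November 21, 1992) to the later (June 5, 2016):
Day-of-year of November 21, 1992: 326.
Day-of-year of June 5, 2016: 157.
1992 has 366 days, so 366 − 326 = 40 days remain in 1992.
Full years 1993–2015: 18 common + 5 leap = 18×365 + 5×366 = 8400 days.
Total: 40 + 8400 + 157 = 8597 days.
8597 mod 7 = 1, so 1 day before Sunday is Saturday.

Saturday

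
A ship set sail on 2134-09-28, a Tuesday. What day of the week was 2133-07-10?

Count forward from the earlier date (July 10, 2133) to the later (September 28, 2134):
July 10, 2133 → July 10, 2134: 365 days.
July 2134: 31 − 10 = 21 days remain.
Then August (31): 31 days.
September 1–28, 2134: 28 days.
Residual: 80 days.
Total: 445 days.
445 mod 7 = 4, so 4 days before Tuesday is Friday.

Friday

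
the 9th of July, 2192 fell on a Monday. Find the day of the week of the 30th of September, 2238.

Sunday

Day-of-year of July 9, 2192: 191.
Day-of-year of September 30, 2238: 273.
2192 has 366 days, so 366 − 191 = 175 days remain in 2192.
Full years 2193–2237: 35 common + 10 leap = 35×365 + 10×366 = 16435 days.
Total: 175 + 16435 + 273 = 16883 days.
16883 mod 7 = 6, so 6 days after Monday is Sunday.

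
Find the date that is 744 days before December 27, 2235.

December 13, 2233

Count 744 days before December 27, 2235:
December 13, 2233 → December 13, 2234: 365 days.
December 13, 2234 → December 13, 2235: 365 days.
Within December 2235: 27 − 13 = 14 days.
Total: 744 days.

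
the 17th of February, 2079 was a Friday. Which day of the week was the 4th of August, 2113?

Friday

Day-of-year of February 17, 2079: 48.
Day-of-year of August 4, 2113: 216.
2079 has 365 days, so 365 − 48 = 317 days remain in 2079.
Full years 2080–2112: 25 common + 8 leap = 25×365 + 8×366 = 12053 days.
Total: 317 + 12053 + 216 = 12586 days.
12586 is a multiple of 7, so the 4th of August, 2113 falls on the same weekday: Friday.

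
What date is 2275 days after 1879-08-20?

1885-11-11

Count 2275 days after August 20, 1879:
August 20, 1879 → August 20, 1880: 366 days (1880 is a leap year).
August 20, 1880 → August 20, 1881: 365 days.
August 20, 1881 → August 20, 1882: 365 days.
August 20, 1882 → August 20, 1883: 365 days.
August 20, 1883 → August 20, 1884: 366 days (1884 is a leap year).
August 20, 1884 → August 20, 1885: 365 days.
August 1885: 31 − 20 = 11 days remain.
Then September (30), October (31): 30 + 31 = 61 days.
November 1–11, 1885: 11 days.
Residual: 83 days.
Total: 2275 days.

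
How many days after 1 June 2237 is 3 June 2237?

Within June 2237: 3 − 1 = 2 days.

2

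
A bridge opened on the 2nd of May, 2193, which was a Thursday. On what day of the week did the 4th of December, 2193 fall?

May 2193: 31 − 2 = 29 days remain.
Then June (30), July (31), August (31), September (30), October (31), November (30): 30 + 31 + 31 + 30 + 31 + 30 = 183 days.
December 1–4, 2193: 4 days.
Total: 29 + 183 + 4 = 216 days.
216 mod 7 = 6, so 6 days after Thursday is Wednesday.

Wednesday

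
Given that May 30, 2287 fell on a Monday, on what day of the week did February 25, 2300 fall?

Day-of-year of May 30, 2287: 150.
Day-of-year of February 25, 2300: 56.
2287 has 365 days, so 365 − 150 = 215 days remain in 2287.
Full years 2288–2299: 9 common + 3 leap = 9×365 + 3×366 = 4383 days.
Total: 215 + 4383 + 56 = 4654 days.
4654 mod 7 = 6, so 6 days after Monday is Sunday.

Sunday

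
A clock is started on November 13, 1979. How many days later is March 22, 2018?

Day-of-year of November 13, 1979: 317.
Day-of-year of March 22, 2018: 81.
1979 has 365 days, so 365 − 317 = 48 days remain in 1979.
Full years 1980–2017: 28 common + 10 leap = 28×365 + 10×366 = 13880 days.
Total: 48 + 13880 + 81 = 14009 days.

14009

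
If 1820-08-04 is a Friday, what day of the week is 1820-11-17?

August 1820: 31 − 4 = 27 days remain.
Then September (30), October (31): 30 + 31 = 61 days.
November 1–17, 1820: 17 days.
Total: 27 + 61 + 17 = 105 days.
105 is a multiple of 7, so 1820-11-17 falls on the same weekday: Friday.

Friday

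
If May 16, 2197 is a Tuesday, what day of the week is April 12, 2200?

Saturday

Day-of-year of May 16, 2197: 136.
Day-of-year of April 12, 2200: 102.
2197 has 365 days, so 365 − 136 = 229 days remain in 2197.
Full years: 2198: 365; 2199: 365. Sum = 730.
Total: 229 + 730 + 102 = 1061 days.
1061 mod 7 = 4, so 4 days after Tuesday is Saturday.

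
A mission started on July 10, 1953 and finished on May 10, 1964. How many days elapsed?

From July 10, 1953 to July 10, 1963: 10 years, of which 2 contain a Feb 29 — 8×365 + 2×366 = 3652 days.
July 1963: 31 − 10 = 21 days remain.
Then 9 full months totalling 274 days.
May 1–10, 1964: 10 days.
Residual: 305 days.
Total: 3957 days.

3957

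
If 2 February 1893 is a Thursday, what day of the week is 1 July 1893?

February 1893: 28 − 2 = 26 days remain (1893 is not a leap year, so February has 28 days).
Then March (31), April (30), May (31), June (30): 31 + 30 + 31 + 30 = 122 days.
July 1, 1893: 1 day.
Total: 26 + 122 + 1 = 149 days.
149 mod 7 = 2, so 2 days after Thursday is Saturday.

Saturday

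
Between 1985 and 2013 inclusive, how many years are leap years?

Years divisible by 4 in [1985, 2013]: 1988, 1992, 1996, 2000, 2004, 2008, 2012.
2000 is divisible by 400, so still leap.
No century exceptions apply. Count: 7.

7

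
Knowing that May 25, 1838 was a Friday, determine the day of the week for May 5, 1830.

Wednesday

Count forward from the earlier date (May 5, 1830) to the later (May 25, 1838):
From May 5, 1830 to May 5, 1838: 8 years, of which 2 contain a Feb 29 — 6×365 + 2×366 = 2922 days.
Within May 1838: 25 − 5 = 20 days.
Total: 2942 days.
2942 mod 7 = 2, so 2 days before Friday is Wednesday.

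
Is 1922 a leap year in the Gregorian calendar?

No

1922 is not a leap year.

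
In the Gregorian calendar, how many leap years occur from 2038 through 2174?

Years divisible by 4: 2040, 2044, …, 2172 — 34 in all.
Of these, 2100 is divisible by 100 but not 400, so not leap.
Leap years: 34 − 1 = 33.

33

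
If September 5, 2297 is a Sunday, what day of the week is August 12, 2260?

Sunday

Count forward from the earlier date (August 12, 2260) to the later (September 5, 2297):
Day-of-year of August 12, 2260: 225.
Day-of-year of September 5, 2297: 248.
2260 has 366 days, so 366 − 225 = 141 days remain in 2260.
Full years 2261–2296: 27 common + 9 leap = 27×365 + 9×366 = 13149 days.
Total: 141 + 13149 + 248 = 13538 days.
13538 is a multiple of 7, so August 12, 2260 falls on the same weekday: Sunday.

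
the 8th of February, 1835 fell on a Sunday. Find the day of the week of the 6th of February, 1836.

February 1835: 28 − 8 = 20 days remain (1835 is not a leap year, so February has 28 days).
Then 11 full months totalling 337 days.
February 1–6, 1836: 6 days (1836 is a leap year).
Residual: 363 days.
Total: 363 days.
363 mod 7 = 6, so 6 days after Sunday is Saturday.

Saturday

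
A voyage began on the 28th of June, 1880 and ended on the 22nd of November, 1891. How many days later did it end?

4164

From June 28, 1880 to June 28, 1891: 11 years, of which 2 contain a Feb 29 — 9×365 + 2×366 = 4017 days.
June 1891: 30 − 28 = 2 days remain.
Then July (31), August (31), September (30), October (31): 31 + 31 + 30 + 31 = 123 days.
November 1–22, 1891: 22 days.
Residual: 147 days.
Total: 4164 days.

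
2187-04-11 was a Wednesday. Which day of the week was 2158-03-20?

Monday

Count forward from the earlier date (March 20, 2158) to the later (April 11, 2187):
From March 20, 2158 to March 20, 2187: 29 years, of which 7 contain a Feb 29 — 22×365 + 7×366 = 10592 days.
March 2187: 31 − 20 = 11 days remain.
April 1–11, 2187: 11 days.
Residual: 22 days.
Total: 10614 days.
10614 mod 7 = 2, so 2 days before Wednesday is Monday.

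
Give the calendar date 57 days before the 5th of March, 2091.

the 7th of January, 2091

Count 57 days before March 5, 2091:
January 2091: 31 − 7 = 24 days remain.
Then February 2091 (28): 28 days.
March 1–5, 2091: 5 days.
Total: 24 + 28 + 5 = 57 days.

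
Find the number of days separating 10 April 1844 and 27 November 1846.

Day-of-year of April 10, 1844: 101.
Day-of-year of November 27, 1846: 331.
1844 has 366 days, so 366 − 101 = 265 days remain in 1844.
Full years: 1845: 365. Sum = 365.
Total: 265 + 365 + 331 = 961 days.

961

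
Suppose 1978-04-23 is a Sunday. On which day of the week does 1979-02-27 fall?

Tuesday

April 1978: 30 − 23 = 7 days remain.
Then 9 full months totalling 276 days.
February 1–27, 1979: 27 days (1979 is not a leap year).
Residual: 310 days.
Total: 310 days.
310 mod 7 = 2, so 2 days after Sunday is Tuesday.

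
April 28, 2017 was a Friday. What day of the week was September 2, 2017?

Saturday

April 2017: 30 − 28 = 2 days remain.
Then May (31), June (30), July (31), August (31): 31 + 30 + 31 + 31 = 123 days.
September 1–2, 2017: 2 days.
Total: 2 + 123 + 2 = 127 days.
127 mod 7 = 1, so 1 day after Friday is Saturday.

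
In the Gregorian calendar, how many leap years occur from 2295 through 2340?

Years divisible by 4 in [2295, 2340]: 2296, 2300, 2304, 2308, 2312, 2316, 2320, 2324, 2328, 2332, 2336, 2340.
Of these, 2300 is divisible by 100 but not 400, so not leap.
Leap years: 12 − 1 = 11.

11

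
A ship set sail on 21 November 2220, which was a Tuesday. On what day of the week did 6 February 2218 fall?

Friday

Count forward from the earlier date (February 6, 2218) to the later (November 21, 2220):
February 2218: 28 − 6 = 22 days remain (2218 is not a leap year, so February has 28 days).
Then 32 full months totalling 976 days.
November 1–21, 2220: 21 days.
Total: 22 + 976 + 21 = 1019 days.
1019 mod 7 = 4, so 4 days before Tuesday is Friday.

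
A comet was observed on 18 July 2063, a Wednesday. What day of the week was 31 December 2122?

Thursday

Day-of-year of July 18, 2063: 199.
Day-of-year of December 31, 2122: 365.
2063 has 365 days, so 365 − 199 = 166 days remain in 2063.
Full years 2064–2121: 44 common + 14 leap = 44×365 + 14×366 = 21184 days.
Total: 166 + 21184 + 365 = 21715 days.
21715 mod 7 = 1, so 1 day after Wednesday is Thursday.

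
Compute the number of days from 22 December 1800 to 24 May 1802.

518

December 1800: 31 − 22 = 9 days remain.
Then 16 full months totalling 485 days.
May 1–24, 1802: 24 days.
Total: 9 + 485 + 24 = 518 days.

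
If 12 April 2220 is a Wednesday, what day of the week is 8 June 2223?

Sunday

April 12, 2220 → April 12, 2221: 365 days.
April 12, 2221 → April 12, 2222: 365 days.
April 12, 2222 → April 12, 2223: 365 days.
April 2223: 30 − 12 = 18 days remain.
Then May (31): 31 days.
June 1–8, 2223: 8 days.
Residual: 57 days.
Total: 1152 days.
1152 mod 7 = 4, so 4 days after Wednesday is Sunday.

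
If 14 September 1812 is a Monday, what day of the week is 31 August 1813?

Tuesday

September 1812: 30 − 14 = 16 days remain.
Then 10 full months totalling 304 days.
August 1–31, 1813: 31 days.
Total: 16 + 304 + 31 = 351 days.
351 mod 7 = 1, so 1 day after Monday is Tuesday.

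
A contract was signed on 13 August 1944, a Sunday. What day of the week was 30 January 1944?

Sunday

Count forward from the earlier date (January 30, 1944) to the later (August 13, 1944):
January 1944: 31 − 30 = 1 day remains.
Then February 1944 (29), March (31), April (30), May (31), June (30), July (31): 29 + 31 + 30 + 31 + 30 + 31 = 182 days.
August 1–13, 1944: 13 days.
Total: 1 + 182 + 13 = 196 days.
196 is a multiple of 7, so 30 January 1944 falls on the same weekday: Sunday.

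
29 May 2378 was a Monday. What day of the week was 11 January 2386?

Saturday

Day-of-year of May 29, 2378: 149.
Day-of-year of January 11, 2386: 11.
2378 has 365 days, so 365 − 149 = 216 days remain in 2378.
Full years 2379–2385: 5 common + 2 leap = 5×365 + 2×366 = 2557 days.
Total: 216 + 2557 + 11 = 2784 days.
2784 mod 7 = 5, so 5 days after Monday is Saturday.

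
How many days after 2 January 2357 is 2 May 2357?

120

January 2357: 31 − 2 = 29 days remain.
Then February 2357 (28), March (31), April (30): 28 + 31 + 30 = 89 days.
May 1–2, 2357: 2 days.
Total: 29 + 89 + 2 = 120 days.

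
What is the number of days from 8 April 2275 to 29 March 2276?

356

April 2275: 30 − 8 = 22 days remain.
Then 10 full months totalling 305 days.
March 1–29, 2276: 29 days.
Total: 22 + 305 + 29 = 356 days.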